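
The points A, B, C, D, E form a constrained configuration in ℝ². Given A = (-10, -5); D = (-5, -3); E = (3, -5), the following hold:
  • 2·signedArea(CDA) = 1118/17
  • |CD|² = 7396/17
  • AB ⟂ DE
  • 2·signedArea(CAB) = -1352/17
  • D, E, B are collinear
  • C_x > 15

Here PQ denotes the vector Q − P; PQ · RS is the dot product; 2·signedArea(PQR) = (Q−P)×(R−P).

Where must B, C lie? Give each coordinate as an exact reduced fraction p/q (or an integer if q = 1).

B = (-157/17, -33/17)
C = (259/17, -137/17)

1. B_x = -157/17  [D, E, B are collinear ∩ AB ⟂ DE]
2. B_y = -33/17  [D, E, B are collinear ∩ AB ⟂ DE]
   → B = (-157/17, -33/17)
3. C_x = 259/17  [2·signedArea(CDA) = 1118/17 ∩ 2·signedArea(CAB) = -1352/17]
4. C_y = -137/17  [2·signedArea(CDA) = 1118/17 ∩ 2·signedArea(CAB) = -1352/17]
   → C = (259/17, -137/17)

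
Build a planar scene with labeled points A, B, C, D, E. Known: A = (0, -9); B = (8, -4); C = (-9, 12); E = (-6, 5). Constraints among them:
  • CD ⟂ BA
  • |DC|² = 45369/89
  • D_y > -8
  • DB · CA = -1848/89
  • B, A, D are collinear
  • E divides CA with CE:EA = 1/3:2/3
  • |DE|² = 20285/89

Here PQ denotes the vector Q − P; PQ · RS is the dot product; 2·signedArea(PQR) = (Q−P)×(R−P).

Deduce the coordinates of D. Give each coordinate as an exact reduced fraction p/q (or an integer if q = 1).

1. D_x = 264/89  [B, A, D are collinear ∩ CD ⟂ BA]
2. D_y = -636/89  [B, A, D are collinear ∩ CD ⟂ BA]
   → D = (264/89, -636/89)

D = (264/89, -636/89)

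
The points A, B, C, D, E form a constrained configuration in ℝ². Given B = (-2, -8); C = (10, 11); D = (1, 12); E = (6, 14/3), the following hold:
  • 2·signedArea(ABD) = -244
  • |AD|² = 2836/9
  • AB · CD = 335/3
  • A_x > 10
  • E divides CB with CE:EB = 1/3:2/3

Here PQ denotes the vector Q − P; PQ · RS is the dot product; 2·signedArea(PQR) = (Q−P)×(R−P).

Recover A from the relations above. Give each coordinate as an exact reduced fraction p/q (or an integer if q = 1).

A = (11, -8/3)

1. A_x = 11  [AB · CD = 335/3 ∩ 2·signedArea(ABD) = -244]
2. A_y = -8/3  [AB · CD = 335/3 ∩ 2·signedArea(ABD) = -244]
   → A = (11, -8/3)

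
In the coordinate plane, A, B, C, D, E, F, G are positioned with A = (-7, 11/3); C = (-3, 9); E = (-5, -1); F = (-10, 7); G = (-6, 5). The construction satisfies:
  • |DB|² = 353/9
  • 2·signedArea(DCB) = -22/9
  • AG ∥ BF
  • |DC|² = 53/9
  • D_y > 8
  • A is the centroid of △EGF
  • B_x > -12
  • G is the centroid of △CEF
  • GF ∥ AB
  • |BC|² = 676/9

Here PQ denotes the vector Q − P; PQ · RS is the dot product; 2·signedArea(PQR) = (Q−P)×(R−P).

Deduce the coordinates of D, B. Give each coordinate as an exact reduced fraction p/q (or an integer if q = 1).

B = (-11, 17/3)
D = (-16/3, 25/3)

1. B_x = -11  [AG ∥ BF ∩ GF ∥ AB]
2. B_y = 17/3  [AG ∥ BF ∩ GF ∥ AB]
   → B = (-11, 17/3)
3. D_x = -16/3  [line 10/3·x + -8·y + 760/9 = 0 ∩ |DB|² = 353/9]
4. D_y = 25/3  [line 10/3·x + -8·y + 760/9 = 0 ∩ |DB|² = 353/9]
   → D = (-16/3, 25/3)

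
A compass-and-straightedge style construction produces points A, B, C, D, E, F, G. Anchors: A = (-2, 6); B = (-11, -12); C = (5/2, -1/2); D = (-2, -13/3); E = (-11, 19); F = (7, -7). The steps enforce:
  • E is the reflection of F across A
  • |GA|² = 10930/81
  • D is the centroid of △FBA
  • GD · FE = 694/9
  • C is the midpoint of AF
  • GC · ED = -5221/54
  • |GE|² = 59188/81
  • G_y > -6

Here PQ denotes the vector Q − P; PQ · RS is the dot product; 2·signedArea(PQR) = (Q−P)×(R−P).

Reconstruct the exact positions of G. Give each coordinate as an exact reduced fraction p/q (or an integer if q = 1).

G = (1, -47/9)

1. G_x = 1  [GC · ED = -5221/54 ∩ GD · FE = 694/9]
2. G_y = -47/9  [GC · ED = -5221/54 ∩ GD · FE = 694/9]
   → G = (1, -47/9)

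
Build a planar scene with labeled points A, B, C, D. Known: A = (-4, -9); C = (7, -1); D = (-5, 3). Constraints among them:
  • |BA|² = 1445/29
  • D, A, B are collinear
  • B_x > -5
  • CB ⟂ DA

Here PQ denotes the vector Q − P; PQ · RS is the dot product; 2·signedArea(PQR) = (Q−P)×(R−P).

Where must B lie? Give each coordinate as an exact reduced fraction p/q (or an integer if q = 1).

B = (-133/29, -57/29)

1. B_x = -133/29  [D, A, B are collinear ∩ CB ⟂ DA]
2. B_y = -57/29  [D, A, B are collinear ∩ CB ⟂ DA]
   → B = (-133/29, -57/29)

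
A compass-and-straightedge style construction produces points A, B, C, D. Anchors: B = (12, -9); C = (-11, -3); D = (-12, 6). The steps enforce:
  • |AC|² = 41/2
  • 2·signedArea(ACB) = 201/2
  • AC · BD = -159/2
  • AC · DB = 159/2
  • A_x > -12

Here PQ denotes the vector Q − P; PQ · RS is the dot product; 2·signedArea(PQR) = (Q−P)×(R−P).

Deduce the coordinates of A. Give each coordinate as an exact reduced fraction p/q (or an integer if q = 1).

A = (-23/2, 3/2)

1. A_x = -23/2  [AC · BD = -159/2 ∩ 2·signedArea(ACB) = 201/2]
2. A_y = 3/2  [AC · BD = -159/2 ∩ 2·signedArea(ACB) = 201/2]
   → A = (-23/2, 3/2)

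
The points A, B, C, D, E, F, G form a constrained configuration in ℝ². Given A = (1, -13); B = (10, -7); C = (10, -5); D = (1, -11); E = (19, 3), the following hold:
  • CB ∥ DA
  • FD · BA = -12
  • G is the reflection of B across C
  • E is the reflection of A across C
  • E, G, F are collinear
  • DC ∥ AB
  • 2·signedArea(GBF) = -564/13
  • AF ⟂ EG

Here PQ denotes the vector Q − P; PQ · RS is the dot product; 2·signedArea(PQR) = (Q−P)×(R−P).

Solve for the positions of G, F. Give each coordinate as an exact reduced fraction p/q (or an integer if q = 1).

1. G_x = 10  [G is the reflection of B across C]
2. G_y = -3  [G is the reflection of B across C]
   → G = (10, -3)
3. F_x = -11/13  [E, G, F are collinear ∩ AF ⟂ EG]
4. F_y = -133/13  [E, G, F are collinear ∩ AF ⟂ EG]
   → F = (-11/13, -133/13)

F = (-11/13, -133/13)
G = (10, -3)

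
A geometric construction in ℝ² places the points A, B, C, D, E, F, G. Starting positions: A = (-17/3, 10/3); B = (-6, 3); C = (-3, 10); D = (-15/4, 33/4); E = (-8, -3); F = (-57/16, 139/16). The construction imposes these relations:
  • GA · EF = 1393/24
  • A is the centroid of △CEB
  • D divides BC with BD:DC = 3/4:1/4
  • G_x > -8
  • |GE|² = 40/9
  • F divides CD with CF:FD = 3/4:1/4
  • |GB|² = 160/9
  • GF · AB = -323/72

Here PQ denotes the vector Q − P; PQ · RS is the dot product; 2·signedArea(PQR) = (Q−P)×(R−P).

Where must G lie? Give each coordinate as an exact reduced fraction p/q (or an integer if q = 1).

G = (-22/3, -1)

1. G_x = -22/3  [GA · EF = 1393/24 ∩ GF · AB = -323/72]
2. G_y = -1  [GA · EF = 1393/24 ∩ GF · AB = -323/72]
   → G = (-22/3, -1)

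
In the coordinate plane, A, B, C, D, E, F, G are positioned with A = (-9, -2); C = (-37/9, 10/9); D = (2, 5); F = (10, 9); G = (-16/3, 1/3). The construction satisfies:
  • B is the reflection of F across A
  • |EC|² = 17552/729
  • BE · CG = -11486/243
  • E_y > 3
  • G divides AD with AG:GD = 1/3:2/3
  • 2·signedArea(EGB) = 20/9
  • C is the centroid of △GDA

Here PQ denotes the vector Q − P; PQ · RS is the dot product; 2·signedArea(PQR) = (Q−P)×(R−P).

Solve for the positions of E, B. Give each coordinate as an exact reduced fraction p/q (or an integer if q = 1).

1. B_x = -28  [B is the reflection of F across A]
2. B_y = -13  [B is the reflection of F across A]
   → B = (-28, -13)
3. E_x = 5/27  [2·signedArea(EGB) = 20/9 ∩ BE · CG = -11486/243]
4. E_y = 94/27  [2·signedArea(EGB) = 20/9 ∩ BE · CG = -11486/243]
   → E = (5/27, 94/27)

B = (-28, -13)
E = (5/27, 94/27)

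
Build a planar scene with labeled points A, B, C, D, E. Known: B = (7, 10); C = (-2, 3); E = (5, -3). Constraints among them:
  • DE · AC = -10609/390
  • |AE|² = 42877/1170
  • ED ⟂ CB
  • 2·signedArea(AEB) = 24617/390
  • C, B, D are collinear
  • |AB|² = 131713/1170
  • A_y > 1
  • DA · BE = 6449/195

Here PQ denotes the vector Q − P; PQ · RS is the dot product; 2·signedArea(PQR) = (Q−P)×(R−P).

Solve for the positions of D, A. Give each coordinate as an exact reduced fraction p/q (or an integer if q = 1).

A = (319/390, 179/130)
D = (-71/130, 537/130)

1. D_x = -71/130  [C, B, D are collinear ∩ ED ⟂ CB]
2. D_y = 537/130  [C, B, D are collinear ∩ ED ⟂ CB]
   → D = (-71/130, 537/130)
3. A_x = 319/390  [2·signedArea(AEB) = 24617/390 ∩ DA · BE = 6449/195]
4. A_y = 179/130  [2·signedArea(AEB) = 24617/390 ∩ DA · BE = 6449/195]
   → A = (319/390, 179/130)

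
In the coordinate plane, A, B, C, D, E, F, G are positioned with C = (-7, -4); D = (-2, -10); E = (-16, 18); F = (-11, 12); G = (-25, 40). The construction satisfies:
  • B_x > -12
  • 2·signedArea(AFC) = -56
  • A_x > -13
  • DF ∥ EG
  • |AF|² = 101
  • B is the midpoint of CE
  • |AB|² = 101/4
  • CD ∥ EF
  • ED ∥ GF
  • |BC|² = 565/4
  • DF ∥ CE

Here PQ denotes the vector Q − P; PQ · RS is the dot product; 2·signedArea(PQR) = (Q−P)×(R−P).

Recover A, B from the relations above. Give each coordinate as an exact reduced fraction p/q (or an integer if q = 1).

A = (-12, 2)
B = (-23/2, 7)

1. A_x = -12  [line 16·x + 4·y + 184 = 0 ∩ |AF|² = 101]
2. A_y = 2  [line 16·x + 4·y + 184 = 0 ∩ |AF|² = 101]
   → A = (-12, 2)
3. B_x = -23/2  [B is the midpoint of CE]
4. B_y = 7  [B is the midpoint of CE]
   → B = (-23/2, 7)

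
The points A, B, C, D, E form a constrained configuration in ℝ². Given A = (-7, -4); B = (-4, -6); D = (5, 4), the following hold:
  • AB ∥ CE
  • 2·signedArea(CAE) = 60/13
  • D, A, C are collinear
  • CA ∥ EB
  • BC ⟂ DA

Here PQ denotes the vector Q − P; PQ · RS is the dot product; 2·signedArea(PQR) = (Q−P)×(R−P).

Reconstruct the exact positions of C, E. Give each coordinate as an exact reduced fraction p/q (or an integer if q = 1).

1. C_x = -76/13  [D, A, C are collinear ∩ BC ⟂ DA]
2. C_y = -42/13  [D, A, C are collinear ∩ BC ⟂ DA]
   → C = (-76/13, -42/13)
3. E_x = -37/13  [CA ∥ EB ∩ AB ∥ CE]
4. E_y = -68/13  [CA ∥ EB ∩ AB ∥ CE]
   → E = (-37/13, -68/13)

C = (-76/13, -42/13)
E = (-37/13, -68/13)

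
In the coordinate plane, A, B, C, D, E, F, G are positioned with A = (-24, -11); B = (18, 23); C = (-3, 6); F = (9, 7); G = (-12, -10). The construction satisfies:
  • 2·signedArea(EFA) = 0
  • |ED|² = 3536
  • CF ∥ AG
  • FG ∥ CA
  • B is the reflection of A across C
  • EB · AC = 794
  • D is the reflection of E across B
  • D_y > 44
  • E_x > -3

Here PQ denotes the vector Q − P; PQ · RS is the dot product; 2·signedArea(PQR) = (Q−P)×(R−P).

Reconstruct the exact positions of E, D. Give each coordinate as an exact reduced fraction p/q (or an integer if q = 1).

D = (38, 45)
E = (-2, 1)

1. E_x = -2  [2·signedArea(EFA) = 0 ∩ EB · AC = 794]
2. E_y = 1  [2·signedArea(EFA) = 0 ∩ EB · AC = 794]
   → E = (-2, 1)
3. D_x = 38  [D is the reflection of E across B]
4. D_y = 45  [D is the reflection of E across B]
   → D = (38, 45)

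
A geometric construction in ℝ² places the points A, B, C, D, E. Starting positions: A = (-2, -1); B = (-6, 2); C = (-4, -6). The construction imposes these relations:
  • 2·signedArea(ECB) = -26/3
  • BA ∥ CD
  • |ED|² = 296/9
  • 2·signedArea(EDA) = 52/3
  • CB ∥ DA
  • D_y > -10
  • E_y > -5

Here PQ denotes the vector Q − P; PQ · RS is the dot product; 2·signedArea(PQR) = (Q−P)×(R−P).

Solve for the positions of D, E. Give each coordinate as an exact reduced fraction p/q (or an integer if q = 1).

D = (0, -9)
E = (-10/3, -13/3)

1. D_x = 0  [CB ∥ DA ∩ BA ∥ CD]
2. D_y = -9  [CB ∥ DA ∩ BA ∥ CD]
   → D = (0, -9)
3. E_x = -10/3  [line -8·x + -2·y + -106/3 = 0 ∩ |ED|² = 296/9]
4. E_y = -13/3  [line -8·x + -2·y + -106/3 = 0 ∩ |ED|² = 296/9]
   → E = (-10/3, -13/3)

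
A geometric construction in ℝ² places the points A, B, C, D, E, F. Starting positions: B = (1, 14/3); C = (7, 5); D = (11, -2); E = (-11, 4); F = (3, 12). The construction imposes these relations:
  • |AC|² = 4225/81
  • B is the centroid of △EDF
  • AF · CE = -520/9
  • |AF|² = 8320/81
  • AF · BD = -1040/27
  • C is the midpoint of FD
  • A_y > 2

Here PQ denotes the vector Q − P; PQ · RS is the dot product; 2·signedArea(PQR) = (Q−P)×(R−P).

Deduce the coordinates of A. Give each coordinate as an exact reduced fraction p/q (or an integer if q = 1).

1. A_x = 1/3  [AF · BD = -1040/27 ∩ AF · CE = -520/9]
2. A_y = 20/9  [AF · BD = -1040/27 ∩ AF · CE = -520/9]
   → A = (1/3, 20/9)

A = (1/3, 20/9)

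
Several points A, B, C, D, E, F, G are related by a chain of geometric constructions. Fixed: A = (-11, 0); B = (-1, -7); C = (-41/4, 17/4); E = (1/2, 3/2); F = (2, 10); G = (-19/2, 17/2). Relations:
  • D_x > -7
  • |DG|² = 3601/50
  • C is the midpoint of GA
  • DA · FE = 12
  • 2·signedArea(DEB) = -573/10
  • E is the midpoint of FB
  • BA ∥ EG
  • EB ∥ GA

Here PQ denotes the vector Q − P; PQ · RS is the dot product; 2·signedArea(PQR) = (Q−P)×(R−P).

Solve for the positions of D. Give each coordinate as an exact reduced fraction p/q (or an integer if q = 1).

1. D_x = -32/5  [2·signedArea(DEB) = -573/10 ∩ DA · FE = 12]
2. D_y = 3/5  [2·signedArea(DEB) = -573/10 ∩ DA · FE = 12]
   → D = (-32/5, 3/5)

D = (-32/5, 3/5)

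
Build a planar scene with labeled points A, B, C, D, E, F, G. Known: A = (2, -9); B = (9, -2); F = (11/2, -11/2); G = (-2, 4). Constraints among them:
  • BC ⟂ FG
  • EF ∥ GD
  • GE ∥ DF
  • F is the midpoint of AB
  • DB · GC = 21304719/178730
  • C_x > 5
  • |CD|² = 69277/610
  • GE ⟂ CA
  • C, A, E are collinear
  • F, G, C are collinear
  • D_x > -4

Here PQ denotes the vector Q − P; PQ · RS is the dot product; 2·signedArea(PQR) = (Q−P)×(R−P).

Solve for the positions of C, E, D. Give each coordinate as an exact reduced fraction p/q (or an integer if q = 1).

C = (3013/586, -2957/586)
D = (-293459/89365, 132197/89365)
E = (1212473/178730, -532489/178730)

1. C_x = 3013/586  [F, G, C are collinear ∩ BC ⟂ FG]
2. C_y = -2957/586  [F, G, C are collinear ∩ BC ⟂ FG]
   → C = (3013/586, -2957/586)
3. E_x = 1212473/178730  [C, A, E are collinear ∩ GE ⟂ CA]
4. E_y = -532489/178730  [C, A, E are collinear ∩ GE ⟂ CA]
   → E = (1212473/178730, -532489/178730)
5. D_x = -293459/89365  [GE ∥ DF ∩ EF ∥ GD]
6. D_y = 132197/89365  [GE ∥ DF ∩ EF ∥ GD]
   → D = (-293459/89365, 132197/89365)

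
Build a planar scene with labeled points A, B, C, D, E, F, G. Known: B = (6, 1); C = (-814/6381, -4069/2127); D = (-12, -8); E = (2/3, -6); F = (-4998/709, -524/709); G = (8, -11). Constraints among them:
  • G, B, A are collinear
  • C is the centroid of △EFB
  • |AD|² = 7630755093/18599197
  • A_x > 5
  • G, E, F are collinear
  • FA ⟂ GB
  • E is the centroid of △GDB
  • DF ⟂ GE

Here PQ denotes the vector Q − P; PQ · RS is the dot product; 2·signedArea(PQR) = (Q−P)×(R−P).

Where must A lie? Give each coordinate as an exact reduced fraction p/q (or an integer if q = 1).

1. A_x = 155544/26233  [G, B, A are collinear ∩ FA ⟂ GB]
2. A_y = 37357/26233  [G, B, A are collinear ∩ FA ⟂ GB]
   → A = (155544/26233, 37357/26233)

A = (155544/26233, 37357/26233)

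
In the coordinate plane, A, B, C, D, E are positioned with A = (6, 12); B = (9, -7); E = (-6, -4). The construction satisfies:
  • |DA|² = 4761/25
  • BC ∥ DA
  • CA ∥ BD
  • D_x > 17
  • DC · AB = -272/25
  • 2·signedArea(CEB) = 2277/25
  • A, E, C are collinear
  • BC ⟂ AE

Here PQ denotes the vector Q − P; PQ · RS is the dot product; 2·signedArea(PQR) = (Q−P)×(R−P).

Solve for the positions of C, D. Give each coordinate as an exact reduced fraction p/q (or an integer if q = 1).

C = (-51/25, 32/25)
D = (426/25, 93/25)

1. C_x = -51/25  [A, E, C are collinear ∩ BC ⟂ AE]
2. C_y = 32/25  [A, E, C are collinear ∩ BC ⟂ AE]
   → C = (-51/25, 32/25)
3. D_x = 426/25  [BC ∥ DA ∩ CA ∥ BD]
4. D_y = 93/25  [BC ∥ DA ∩ CA ∥ BD]
   → D = (426/25, 93/25)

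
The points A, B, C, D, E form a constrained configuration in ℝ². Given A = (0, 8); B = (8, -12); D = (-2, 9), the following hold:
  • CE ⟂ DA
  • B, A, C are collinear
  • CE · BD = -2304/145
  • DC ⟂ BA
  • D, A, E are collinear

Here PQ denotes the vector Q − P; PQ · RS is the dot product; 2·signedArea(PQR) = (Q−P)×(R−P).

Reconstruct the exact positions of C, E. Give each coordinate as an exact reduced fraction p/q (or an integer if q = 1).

1. C_x = -18/29  [B, A, C are collinear ∩ DC ⟂ BA]
2. C_y = 277/29  [B, A, C are collinear ∩ DC ⟂ BA]
   → C = (-18/29, 277/29)
3. E_x = -162/145  [D, A, E are collinear ∩ CE ⟂ DA]
4. E_y = 1241/145  [D, A, E are collinear ∩ CE ⟂ DA]
   → E = (-162/145, 1241/145)

C = (-18/29, 277/29)
E = (-162/145, 1241/145)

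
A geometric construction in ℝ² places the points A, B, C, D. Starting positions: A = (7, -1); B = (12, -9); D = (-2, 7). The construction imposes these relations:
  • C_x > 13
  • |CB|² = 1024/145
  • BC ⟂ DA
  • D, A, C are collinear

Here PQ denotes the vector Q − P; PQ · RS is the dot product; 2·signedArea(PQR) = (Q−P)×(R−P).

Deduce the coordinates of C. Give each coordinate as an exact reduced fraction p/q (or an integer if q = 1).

C = (1996/145, -1017/145)

1. C_x = 1996/145  [D, A, C are collinear ∩ BC ⟂ DA]
2. C_y = -1017/145  [D, A, C are collinear ∩ BC ⟂ DA]
   → C = (1996/145, -1017/145)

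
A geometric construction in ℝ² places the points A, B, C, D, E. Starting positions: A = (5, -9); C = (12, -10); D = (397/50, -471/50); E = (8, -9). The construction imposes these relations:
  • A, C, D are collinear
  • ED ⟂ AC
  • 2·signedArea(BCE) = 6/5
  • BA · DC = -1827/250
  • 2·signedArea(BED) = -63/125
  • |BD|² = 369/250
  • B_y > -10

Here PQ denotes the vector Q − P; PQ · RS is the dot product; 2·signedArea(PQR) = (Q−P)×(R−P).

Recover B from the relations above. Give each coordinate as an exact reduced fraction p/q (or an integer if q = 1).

B = (34/5, -9)

1. B_x = 34/5  [2·signedArea(BCE) = 6/5 ∩ 2·signedArea(BED) = -63/125]
2. B_y = -9  [2·signedArea(BCE) = 6/5 ∩ 2·signedArea(BED) = -63/125]
   → B = (34/5, -9)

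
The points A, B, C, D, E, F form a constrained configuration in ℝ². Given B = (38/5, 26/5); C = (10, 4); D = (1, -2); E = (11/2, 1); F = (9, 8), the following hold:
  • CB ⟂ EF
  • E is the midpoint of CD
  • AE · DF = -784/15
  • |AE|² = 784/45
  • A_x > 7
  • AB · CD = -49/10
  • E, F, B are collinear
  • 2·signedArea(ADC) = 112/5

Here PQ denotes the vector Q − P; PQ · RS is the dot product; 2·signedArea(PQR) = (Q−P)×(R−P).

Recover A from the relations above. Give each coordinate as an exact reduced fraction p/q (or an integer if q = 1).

A = (221/30, 71/15)

1. A_x = 221/30  [2·signedArea(ADC) = 112/5 ∩ AB · CD = -49/10]
2. A_y = 71/15  [2·signedArea(ADC) = 112/5 ∩ AB · CD = -49/10]
   → A = (221/30, 71/15)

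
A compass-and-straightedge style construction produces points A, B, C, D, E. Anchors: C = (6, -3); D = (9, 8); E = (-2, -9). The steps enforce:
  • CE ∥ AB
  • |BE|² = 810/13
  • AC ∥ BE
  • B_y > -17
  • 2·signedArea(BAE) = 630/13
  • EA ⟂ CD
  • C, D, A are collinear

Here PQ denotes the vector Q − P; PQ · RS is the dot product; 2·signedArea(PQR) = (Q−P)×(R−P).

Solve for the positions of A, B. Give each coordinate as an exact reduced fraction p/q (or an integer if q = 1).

A = (51/13, -138/13)
B = (-53/13, -216/13)

1. A_x = 51/13  [C, D, A are collinear ∩ EA ⟂ CD]
2. A_y = -138/13  [C, D, A are collinear ∩ EA ⟂ CD]
   → A = (51/13, -138/13)
3. B_x = -53/13  [AC ∥ BE ∩ CE ∥ AB]
4. B_y = -216/13  [AC ∥ BE ∩ CE ∥ AB]
   → B = (-53/13, -216/13)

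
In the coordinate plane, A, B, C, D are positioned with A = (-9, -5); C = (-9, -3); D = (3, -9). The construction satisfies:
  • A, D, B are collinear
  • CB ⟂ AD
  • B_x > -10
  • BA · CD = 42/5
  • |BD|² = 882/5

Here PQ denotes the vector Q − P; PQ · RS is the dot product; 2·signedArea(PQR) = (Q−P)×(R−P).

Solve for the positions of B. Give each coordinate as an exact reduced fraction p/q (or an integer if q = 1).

1. B_x = -48/5  [A, D, B are collinear ∩ CB ⟂ AD]
2. B_y = -24/5  [A, D, B are collinear ∩ CB ⟂ AD]
   → B = (-48/5, -24/5)

B = (-48/5, -24/5)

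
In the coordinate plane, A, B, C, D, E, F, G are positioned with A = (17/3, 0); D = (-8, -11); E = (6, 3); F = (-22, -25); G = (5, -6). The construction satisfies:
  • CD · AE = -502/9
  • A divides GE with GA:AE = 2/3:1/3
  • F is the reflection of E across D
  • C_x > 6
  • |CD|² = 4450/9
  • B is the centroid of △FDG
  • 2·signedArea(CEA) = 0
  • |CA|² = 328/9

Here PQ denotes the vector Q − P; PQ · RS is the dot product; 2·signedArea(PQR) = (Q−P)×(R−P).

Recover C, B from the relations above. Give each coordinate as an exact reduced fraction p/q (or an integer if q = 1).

B = (-25/3, -14)
C = (19/3, 6)

1. C_x = 19/3  [2·signedArea(CEA) = 0 ∩ CD · AE = -502/9]
2. C_y = 6  [2·signedArea(CEA) = 0 ∩ CD · AE = -502/9]
   → C = (19/3, 6)
3. B_x = -25/3  [B is the centroid of △FDG]
4. B_y = -14  [B is the centroid of △FDG]
   → B = (-25/3, -14)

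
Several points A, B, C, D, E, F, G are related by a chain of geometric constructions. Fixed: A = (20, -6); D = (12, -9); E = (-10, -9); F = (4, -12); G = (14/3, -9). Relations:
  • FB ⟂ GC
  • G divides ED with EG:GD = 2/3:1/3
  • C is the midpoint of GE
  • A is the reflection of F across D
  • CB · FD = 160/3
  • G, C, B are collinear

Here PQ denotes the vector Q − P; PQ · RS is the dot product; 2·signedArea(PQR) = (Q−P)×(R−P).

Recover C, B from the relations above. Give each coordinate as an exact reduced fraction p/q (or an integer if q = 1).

1. C_x = -8/3  [C is the midpoint of GE]
2. C_y = -9  [C is the midpoint of GE]
   → C = (-8/3, -9)
3. B_x = 4  [G, C, B are collinear ∩ FB ⟂ GC]
4. B_y = -9  [G, C, B are collinear ∩ FB ⟂ GC]
   → B = (4, -9)

B = (4, -9)
C = (-8/3, -9)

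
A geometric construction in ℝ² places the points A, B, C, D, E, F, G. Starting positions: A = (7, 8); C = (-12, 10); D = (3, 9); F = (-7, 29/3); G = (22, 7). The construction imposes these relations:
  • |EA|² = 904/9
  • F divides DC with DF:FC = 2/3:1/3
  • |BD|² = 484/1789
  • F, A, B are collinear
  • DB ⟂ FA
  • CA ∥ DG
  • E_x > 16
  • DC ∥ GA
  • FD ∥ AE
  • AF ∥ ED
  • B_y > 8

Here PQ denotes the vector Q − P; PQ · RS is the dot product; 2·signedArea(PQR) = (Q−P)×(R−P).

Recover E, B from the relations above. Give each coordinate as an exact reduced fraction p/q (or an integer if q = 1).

B = (5257/1789, 15177/1789)
E = (17, 22/3)

1. E_x = 17  [AF ∥ ED ∩ FD ∥ AE]
2. E_y = 22/3  [AF ∥ ED ∩ FD ∥ AE]
   → E = (17, 22/3)
3. B_x = 5257/1789  [F, A, B are collinear ∩ DB ⟂ FA]
4. B_y = 15177/1789  [F, A, B are collinear ∩ DB ⟂ FA]
   → B = (5257/1789, 15177/1789)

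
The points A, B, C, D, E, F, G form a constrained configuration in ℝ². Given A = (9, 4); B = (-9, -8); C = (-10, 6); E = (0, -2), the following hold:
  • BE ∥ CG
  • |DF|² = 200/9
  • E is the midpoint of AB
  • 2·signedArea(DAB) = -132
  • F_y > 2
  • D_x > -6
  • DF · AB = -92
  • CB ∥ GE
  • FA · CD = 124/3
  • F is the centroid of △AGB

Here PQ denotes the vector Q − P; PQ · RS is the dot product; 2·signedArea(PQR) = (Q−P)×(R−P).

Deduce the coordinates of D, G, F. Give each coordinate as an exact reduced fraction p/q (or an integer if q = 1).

D = (-5, 2)
F = (-1/3, 8/3)
G = (-1, 12)

1. G_x = -1  [CB ∥ GE ∩ BE ∥ CG]
2. G_y = 12  [CB ∥ GE ∩ BE ∥ CG]
   → G = (-1, 12)
3. F_x = -1/3  [F is the centroid of △AGB]
4. F_y = 8/3  [F is the centroid of △AGB]
   → F = (-1/3, 8/3)
5. D_x = -5  [2·signedArea(DAB) = -132 ∩ FA · CD = 124/3]
6. D_y = 2  [2·signedArea(DAB) = -132 ∩ FA · CD = 124/3]
   → D = (-5, 2)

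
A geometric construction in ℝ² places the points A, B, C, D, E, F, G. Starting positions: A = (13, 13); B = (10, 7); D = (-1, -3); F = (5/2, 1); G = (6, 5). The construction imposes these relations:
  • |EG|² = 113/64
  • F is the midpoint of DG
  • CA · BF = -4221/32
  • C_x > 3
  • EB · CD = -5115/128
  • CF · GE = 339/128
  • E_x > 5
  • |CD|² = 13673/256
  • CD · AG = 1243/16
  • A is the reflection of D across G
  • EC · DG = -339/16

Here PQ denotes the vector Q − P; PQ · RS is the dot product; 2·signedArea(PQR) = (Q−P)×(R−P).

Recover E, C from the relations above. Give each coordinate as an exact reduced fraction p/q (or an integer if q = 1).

C = (61/16, 5/2)
E = (41/8, 4)

1. C_x = 61/16  [CA · BF = -4221/32 ∩ CD · AG = 1243/16]
2. C_y = 5/2  [CA · BF = -4221/32 ∩ CD · AG = 1243/16]
   → C = (61/16, 5/2)
3. E_x = 41/8  [line 77/16·x + 11/2·y + -5973/128 = 0 ∩ |EG|² = 113/64]
4. E_y = 4  [line 77/16·x + 11/2·y + -5973/128 = 0 ∩ |EG|² = 113/64]
   → E = (41/8, 4)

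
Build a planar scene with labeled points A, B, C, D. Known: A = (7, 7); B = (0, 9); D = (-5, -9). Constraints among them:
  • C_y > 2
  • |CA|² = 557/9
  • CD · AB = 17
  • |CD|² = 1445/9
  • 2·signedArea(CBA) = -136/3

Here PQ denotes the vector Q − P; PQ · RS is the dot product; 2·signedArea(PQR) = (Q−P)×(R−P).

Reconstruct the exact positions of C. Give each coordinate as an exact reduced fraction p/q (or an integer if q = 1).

1. C_x = 2/3  [CD · AB = 17 ∩ 2·signedArea(CBA) = -136/3]
2. C_y = 7/3  [CD · AB = 17 ∩ 2·signedArea(CBA) = -136/3]
   → C = (2/3, 7/3)

C = (2/3, 7/3)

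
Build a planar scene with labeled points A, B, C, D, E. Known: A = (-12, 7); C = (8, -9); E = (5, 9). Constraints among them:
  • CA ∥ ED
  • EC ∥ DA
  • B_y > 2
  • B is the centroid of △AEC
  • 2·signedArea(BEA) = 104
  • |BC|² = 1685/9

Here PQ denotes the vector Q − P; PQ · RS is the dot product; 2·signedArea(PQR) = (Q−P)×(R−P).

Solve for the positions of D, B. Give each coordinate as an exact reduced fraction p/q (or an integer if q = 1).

B = (1/3, 7/3)
D = (-15, 25)

1. D_x = -15  [EC ∥ DA ∩ CA ∥ ED]
2. D_y = 25  [EC ∥ DA ∩ CA ∥ ED]
   → D = (-15, 25)
3. B_x = 1/3  [B is the centroid of △AEC]
4. B_y = 7/3  [B is the centroid of △AEC]
   → B = (1/3, 7/3)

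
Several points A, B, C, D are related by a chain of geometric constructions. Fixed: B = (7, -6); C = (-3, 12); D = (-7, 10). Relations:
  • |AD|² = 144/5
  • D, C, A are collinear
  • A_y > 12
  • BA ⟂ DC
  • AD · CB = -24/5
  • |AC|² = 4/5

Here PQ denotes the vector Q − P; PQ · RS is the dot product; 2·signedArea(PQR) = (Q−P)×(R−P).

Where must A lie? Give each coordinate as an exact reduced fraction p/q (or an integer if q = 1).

A = (-11/5, 62/5)

1. A_x = -11/5  [D, C, A are collinear ∩ BA ⟂ DC]
2. A_y = 62/5  [D, C, A are collinear ∩ BA ⟂ DC]
   → A = (-11/5, 62/5)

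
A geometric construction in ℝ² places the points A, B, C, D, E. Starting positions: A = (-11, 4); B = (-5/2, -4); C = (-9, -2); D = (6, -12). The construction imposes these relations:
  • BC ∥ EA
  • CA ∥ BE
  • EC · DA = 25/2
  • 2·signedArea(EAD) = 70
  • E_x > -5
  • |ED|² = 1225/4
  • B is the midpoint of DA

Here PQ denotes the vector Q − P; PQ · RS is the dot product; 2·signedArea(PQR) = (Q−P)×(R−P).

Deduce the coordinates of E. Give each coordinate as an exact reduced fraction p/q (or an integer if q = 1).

1. E_x = -9/2  [BC ∥ EA ∩ CA ∥ BE]
2. E_y = 2  [BC ∥ EA ∩ CA ∥ BE]
   → E = (-9/2, 2)

E = (-9/2, 2)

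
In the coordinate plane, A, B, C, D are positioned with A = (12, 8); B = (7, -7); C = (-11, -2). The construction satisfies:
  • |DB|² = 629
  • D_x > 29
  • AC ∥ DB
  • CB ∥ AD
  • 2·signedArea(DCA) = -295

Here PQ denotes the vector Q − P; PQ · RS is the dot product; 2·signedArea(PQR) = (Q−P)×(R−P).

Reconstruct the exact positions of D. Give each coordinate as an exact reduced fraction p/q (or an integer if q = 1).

D = (30, 3)

1. D_x = 30  [AC ∥ DB ∩ CB ∥ AD]
2. D_y = 3  [AC ∥ DB ∩ CB ∥ AD]
   → D = (30, 3)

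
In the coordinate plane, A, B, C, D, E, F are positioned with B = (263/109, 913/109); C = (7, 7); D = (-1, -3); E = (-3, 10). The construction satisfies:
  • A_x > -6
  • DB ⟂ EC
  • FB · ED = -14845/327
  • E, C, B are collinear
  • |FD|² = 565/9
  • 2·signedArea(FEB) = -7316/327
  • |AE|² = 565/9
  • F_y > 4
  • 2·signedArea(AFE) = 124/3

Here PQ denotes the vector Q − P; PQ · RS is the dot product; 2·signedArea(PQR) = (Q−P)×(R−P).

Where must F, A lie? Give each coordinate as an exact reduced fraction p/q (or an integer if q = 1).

1. F_x = 1  [2·signedArea(FEB) = -7316/327 ∩ FB · ED = -14845/327]
2. F_y = 14/3  [2·signedArea(FEB) = -7316/327 ∩ FB · ED = -14845/327]
   → F = (1, 14/3)
3. A_x = -5  [line -16/3·x + -4·y + -52/3 = 0 ∩ |AE|² = 565/9]
4. A_y = 7/3  [line -16/3·x + -4·y + -52/3 = 0 ∩ |AE|² = 565/9]
   → A = (-5, 7/3)

A = (-5, 7/3)
F = (1, 14/3)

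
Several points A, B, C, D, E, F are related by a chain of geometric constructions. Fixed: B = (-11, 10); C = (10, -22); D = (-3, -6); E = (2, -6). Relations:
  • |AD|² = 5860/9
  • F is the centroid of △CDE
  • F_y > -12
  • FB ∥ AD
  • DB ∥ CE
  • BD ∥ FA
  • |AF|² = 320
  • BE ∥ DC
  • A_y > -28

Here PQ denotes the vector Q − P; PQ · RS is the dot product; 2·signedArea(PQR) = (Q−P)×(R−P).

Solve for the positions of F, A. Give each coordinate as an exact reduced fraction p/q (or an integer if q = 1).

1. F_x = 3  [F is the centroid of △CDE]
2. F_y = -34/3  [F is the centroid of △CDE]
   → F = (3, -34/3)
3. A_x = 11  [FB ∥ AD ∩ BD ∥ FA]
4. A_y = -82/3  [FB ∥ AD ∩ BD ∥ FA]
   → A = (11, -82/3)

A = (11, -82/3)
F = (3, -34/3)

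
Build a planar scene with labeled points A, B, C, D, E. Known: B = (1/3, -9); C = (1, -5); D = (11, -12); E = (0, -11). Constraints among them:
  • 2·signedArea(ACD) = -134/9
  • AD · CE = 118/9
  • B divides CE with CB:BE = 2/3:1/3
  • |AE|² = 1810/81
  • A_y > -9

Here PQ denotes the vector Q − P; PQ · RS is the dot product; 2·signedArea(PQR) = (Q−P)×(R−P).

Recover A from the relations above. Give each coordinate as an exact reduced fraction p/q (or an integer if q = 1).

A = (37/9, -26/3)

1. A_x = 37/9  [2·signedArea(ACD) = -134/9 ∩ AD · CE = 118/9]
2. A_y = -26/3  [2·signedArea(ACD) = -134/9 ∩ AD · CE = 118/9]
   → A = (37/9, -26/3)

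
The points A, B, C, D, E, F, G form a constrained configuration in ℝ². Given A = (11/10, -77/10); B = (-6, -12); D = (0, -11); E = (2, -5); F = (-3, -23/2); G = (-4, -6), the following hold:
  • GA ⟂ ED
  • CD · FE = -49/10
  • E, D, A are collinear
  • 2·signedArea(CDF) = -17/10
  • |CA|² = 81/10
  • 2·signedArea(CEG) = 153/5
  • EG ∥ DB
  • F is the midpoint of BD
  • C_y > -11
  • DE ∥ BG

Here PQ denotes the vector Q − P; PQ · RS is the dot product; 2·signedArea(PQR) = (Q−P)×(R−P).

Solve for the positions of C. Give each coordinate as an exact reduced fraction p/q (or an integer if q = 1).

1. C_x = 1/5  [2·signedArea(CEG) = 153/5 ∩ CD · FE = -49/10]
2. C_y = -52/5  [2·signedArea(CEG) = 153/5 ∩ CD · FE = -49/10]
   → C = (1/5, -52/5)

C = (1/5, -52/5)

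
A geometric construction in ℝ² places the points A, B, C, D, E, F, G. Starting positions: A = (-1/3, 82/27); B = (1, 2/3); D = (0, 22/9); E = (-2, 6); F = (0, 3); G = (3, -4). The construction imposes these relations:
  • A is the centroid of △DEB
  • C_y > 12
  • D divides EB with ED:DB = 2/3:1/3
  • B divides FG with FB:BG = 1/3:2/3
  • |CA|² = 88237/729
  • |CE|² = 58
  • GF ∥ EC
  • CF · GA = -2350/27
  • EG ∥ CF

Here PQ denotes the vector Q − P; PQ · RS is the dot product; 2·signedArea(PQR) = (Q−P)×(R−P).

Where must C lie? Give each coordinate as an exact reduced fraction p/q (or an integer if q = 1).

C = (-5, 13)

1. C_x = -5  [EG ∥ CF ∩ GF ∥ EC]
2. C_y = 13  [EG ∥ CF ∩ GF ∥ EC]
   → C = (-5, 13)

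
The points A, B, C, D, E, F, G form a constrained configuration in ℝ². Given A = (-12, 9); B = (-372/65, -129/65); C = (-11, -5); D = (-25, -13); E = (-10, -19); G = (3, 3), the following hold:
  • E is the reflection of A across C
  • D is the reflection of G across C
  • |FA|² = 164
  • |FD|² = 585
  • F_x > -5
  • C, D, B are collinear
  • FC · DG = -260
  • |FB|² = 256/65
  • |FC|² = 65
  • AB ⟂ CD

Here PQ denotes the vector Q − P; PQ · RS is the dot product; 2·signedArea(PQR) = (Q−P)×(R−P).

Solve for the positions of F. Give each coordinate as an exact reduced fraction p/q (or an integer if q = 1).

F = (-4, -1)

1. F_x = -4  [line -28·x + -16·y + -128 = 0 ∩ |FC|² = 65]
2. F_y = -1  [line -28·x + -16·y + -128 = 0 ∩ |FC|² = 65]
   → F = (-4, -1)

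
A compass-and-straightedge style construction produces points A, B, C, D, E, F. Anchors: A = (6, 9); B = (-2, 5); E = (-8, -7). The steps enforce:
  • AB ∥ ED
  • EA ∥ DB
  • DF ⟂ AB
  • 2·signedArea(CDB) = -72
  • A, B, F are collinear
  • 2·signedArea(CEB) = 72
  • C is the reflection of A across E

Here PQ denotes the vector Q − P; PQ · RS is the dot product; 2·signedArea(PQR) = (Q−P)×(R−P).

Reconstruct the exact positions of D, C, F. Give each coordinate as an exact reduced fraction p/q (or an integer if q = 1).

1. D_x = -16  [EA ∥ DB ∩ AB ∥ ED]
2. D_y = -11  [EA ∥ DB ∩ AB ∥ ED]
   → D = (-16, -11)
3. C_x = -22  [C is the reflection of A across E]
4. C_y = -23  [C is the reflection of A across E]
   → C = (-22, -23)
5. F_x = -98/5  [A, B, F are collinear ∩ DF ⟂ AB]
6. F_y = -19/5  [A, B, F are collinear ∩ DF ⟂ AB]
   → F = (-98/5, -19/5)

C = (-22, -23)
D = (-16, -11)
F = (-98/5, -19/5)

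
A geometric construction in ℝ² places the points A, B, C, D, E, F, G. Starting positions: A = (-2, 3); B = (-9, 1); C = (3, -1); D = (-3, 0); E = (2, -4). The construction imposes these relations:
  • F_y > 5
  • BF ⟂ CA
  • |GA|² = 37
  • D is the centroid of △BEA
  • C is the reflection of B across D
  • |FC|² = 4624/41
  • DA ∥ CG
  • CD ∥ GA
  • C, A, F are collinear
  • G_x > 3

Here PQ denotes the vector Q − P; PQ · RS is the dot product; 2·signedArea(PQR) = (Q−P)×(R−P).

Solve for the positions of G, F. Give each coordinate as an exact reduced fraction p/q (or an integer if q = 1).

F = (-217/41, 231/41)
G = (4, 2)

1. G_x = 4  [CD ∥ GA ∩ DA ∥ CG]
2. G_y = 2  [CD ∥ GA ∩ DA ∥ CG]
   → G = (4, 2)
3. F_x = -217/41  [C, A, F are collinear ∩ BF ⟂ CA]
4. F_y = 231/41  [C, A, F are collinear ∩ BF ⟂ CA]
   → F = (-217/41, 231/41)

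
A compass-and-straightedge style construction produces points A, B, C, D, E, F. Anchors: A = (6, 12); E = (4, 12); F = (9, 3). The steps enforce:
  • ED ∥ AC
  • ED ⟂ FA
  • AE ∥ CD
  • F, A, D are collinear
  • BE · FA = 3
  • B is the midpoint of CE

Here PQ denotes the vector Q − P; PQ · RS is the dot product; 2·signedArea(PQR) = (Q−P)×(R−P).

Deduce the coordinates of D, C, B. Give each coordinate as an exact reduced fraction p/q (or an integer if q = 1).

B = (59/10, 123/10)
C = (39/5, 63/5)
D = (29/5, 63/5)

1. D_x = 29/5  [F, A, D are collinear ∩ ED ⟂ FA]
2. D_y = 63/5  [F, A, D are collinear ∩ ED ⟂ FA]
   → D = (29/5, 63/5)
3. C_x = 39/5  [AE ∥ CD ∩ ED ∥ AC]
4. C_y = 63/5  [AE ∥ CD ∩ ED ∥ AC]
   → C = (39/5, 63/5)
5. B_x = 59/10  [B is the midpoint of CE]
6. B_y = 123/10  [B is the midpoint of CE]
   → B = (59/10, 123/10)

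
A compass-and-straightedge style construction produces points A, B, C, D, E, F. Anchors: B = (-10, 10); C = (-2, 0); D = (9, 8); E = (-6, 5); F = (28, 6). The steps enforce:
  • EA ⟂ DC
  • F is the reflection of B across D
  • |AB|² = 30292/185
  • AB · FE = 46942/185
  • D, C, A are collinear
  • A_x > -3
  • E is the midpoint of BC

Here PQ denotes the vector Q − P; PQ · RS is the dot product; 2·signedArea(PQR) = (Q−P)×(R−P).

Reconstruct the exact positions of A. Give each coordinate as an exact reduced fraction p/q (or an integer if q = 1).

1. A_x = -414/185  [D, C, A are collinear ∩ EA ⟂ DC]
2. A_y = -32/185  [D, C, A are collinear ∩ EA ⟂ DC]
   → A = (-414/185, -32/185)

A = (-414/185, -32/185)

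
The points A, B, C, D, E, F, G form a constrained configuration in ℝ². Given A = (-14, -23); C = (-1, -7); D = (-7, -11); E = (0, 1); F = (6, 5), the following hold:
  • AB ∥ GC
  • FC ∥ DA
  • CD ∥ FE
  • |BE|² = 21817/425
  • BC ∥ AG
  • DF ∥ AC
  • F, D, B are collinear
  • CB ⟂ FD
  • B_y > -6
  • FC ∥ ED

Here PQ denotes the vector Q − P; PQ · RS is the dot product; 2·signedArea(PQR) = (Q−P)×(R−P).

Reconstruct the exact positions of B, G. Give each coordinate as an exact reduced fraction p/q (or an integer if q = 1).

B = (-1129/425, -2403/425)
G = (-5246/425, -10347/425)

1. B_x = -1129/425  [F, D, B are collinear ∩ CB ⟂ FD]
2. B_y = -2403/425  [F, D, B are collinear ∩ CB ⟂ FD]
   → B = (-1129/425, -2403/425)
3. G_x = -5246/425  [AB ∥ GC ∩ BC ∥ AG]
4. G_y = -10347/425  [AB ∥ GC ∩ BC ∥ AG]
   → G = (-5246/425, -10347/425)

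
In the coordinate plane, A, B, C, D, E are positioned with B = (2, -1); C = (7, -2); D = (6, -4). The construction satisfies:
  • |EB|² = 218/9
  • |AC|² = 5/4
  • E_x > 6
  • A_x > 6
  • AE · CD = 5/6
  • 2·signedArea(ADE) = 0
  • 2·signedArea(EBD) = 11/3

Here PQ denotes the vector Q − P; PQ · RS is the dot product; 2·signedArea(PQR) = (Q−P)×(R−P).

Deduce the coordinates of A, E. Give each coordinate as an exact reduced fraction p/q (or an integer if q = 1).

A = (13/2, -3)
E = (19/3, -10/3)

1. E_x = 19/3  [line 3·x + 4·y + -17/3 = 0 ∩ |EB|² = 218/9]
2. E_y = -10/3  [line 3·x + 4·y + -17/3 = 0 ∩ |EB|² = 218/9]
   → E = (19/3, -10/3)
3. A_x = 13/2  [2·signedArea(ADE) = 0 ∩ AE · CD = 5/6]
4. A_y = -3  [2·signedArea(ADE) = 0 ∩ AE · CD = 5/6]
   → A = (13/2, -3)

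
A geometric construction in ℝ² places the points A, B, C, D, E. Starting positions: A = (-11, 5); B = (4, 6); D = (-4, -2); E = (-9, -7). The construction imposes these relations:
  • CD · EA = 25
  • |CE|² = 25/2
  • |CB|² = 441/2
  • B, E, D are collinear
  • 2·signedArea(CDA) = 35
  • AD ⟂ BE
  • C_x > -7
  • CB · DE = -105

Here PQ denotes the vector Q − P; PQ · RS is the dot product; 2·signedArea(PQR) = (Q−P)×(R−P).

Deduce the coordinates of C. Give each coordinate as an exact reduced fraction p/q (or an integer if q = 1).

1. C_x = -13/2  [2·signedArea(CDA) = 35 ∩ CD · EA = 25]
2. C_y = -9/2  [2·signedArea(CDA) = 35 ∩ CD · EA = 25]
   → C = (-13/2, -9/2)

C = (-13/2, -9/2)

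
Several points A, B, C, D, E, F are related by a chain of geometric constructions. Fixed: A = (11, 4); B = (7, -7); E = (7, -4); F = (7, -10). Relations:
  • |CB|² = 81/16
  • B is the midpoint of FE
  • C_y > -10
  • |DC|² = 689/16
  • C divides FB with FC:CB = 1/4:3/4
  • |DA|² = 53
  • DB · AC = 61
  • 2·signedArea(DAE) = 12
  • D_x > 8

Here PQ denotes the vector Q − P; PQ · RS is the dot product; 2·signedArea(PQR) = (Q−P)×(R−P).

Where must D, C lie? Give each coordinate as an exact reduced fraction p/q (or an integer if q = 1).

C = (7, -37/4)
D = (9, -3)

1. C_x = 7  [C divides FB with FC:CB = 1/4:3/4]
2. C_y = -37/4  [C divides FB with FC:CB = 1/4:3/4]
   → C = (7, -37/4)
3. D_x = 9  [2·signedArea(DAE) = 12 ∩ DB · AC = 61]
4. D_y = -3  [2·signedArea(DAE) = 12 ∩ DB · AC = 61]
   → D = (9, -3)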